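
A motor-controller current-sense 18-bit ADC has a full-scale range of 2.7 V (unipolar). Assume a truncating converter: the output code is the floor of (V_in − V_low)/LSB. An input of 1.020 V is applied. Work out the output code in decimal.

code 99032

LSB = 2.7 V / 262144 = 10.30 µV.
(V_in − V_low)/LSB = (1.020 − 0) / 1.02997e-05 = 99032.178.
So the output code is 99032.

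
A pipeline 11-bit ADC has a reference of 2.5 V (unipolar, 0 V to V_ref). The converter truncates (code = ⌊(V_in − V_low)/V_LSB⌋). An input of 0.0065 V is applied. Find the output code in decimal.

LSB = 2.5 V / 2048 = 1.221 mV.
(0.0065 − 0) / 0.0012207 = 5.325 LSBs.
Floor → code 5.

code 5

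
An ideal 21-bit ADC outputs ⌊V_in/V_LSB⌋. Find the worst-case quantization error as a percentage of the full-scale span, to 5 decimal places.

0.00005 %

Truncating → worst-case error = 1 LSB = V_FS/2^21, so 100/2097152 = 4.76837e-05 % of full scale.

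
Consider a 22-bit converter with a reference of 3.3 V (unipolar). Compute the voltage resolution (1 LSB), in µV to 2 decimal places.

0.79 µV

Full-scale span = 3.3 V.
LSB = 3.3 / 2^22 = 3.3 / 4194304 = 7.86781e-07 V = 0.79 µV.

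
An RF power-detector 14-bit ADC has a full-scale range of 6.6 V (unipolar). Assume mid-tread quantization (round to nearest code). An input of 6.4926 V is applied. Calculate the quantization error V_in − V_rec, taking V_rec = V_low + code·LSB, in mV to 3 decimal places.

0.156 mV

One LSB is 6.6 V / 16384 = 402.83 µV.
(V_in − V_low)/LSB = (6.4926 − 0)/0.000402832 = 16117.3876 → code 16117 (round).
Reconstructed: 6.4924438 V.
Difference: 0.000156152 V → 0.156 mV.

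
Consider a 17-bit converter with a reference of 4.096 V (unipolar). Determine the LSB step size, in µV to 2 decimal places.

31.25 µV

Full-scale span = 4.096 V.
LSB = 4.096 / 2^17 = 4.096 / 131072 = 3.125e-05 V = 31.25 µV.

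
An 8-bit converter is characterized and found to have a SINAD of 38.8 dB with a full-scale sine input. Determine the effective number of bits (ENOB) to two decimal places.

ENOB = (SINAD − 1.76) / 6.02 = (38.8 − 1.76)/6.02 = 6.153.

6.15 bits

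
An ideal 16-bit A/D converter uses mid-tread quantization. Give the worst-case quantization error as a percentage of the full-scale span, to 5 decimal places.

Rounding → worst-case error = ½ LSB = V_FS/2^17, so 100/131072 = 0.000762939 % of full scale.

0.00076 %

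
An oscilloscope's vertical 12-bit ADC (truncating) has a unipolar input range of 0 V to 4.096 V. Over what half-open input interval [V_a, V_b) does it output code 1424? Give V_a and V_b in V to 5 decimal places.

[1.42400 V, 1.42500 V)

LSB = 4.096/2^12 = 1.000 mV.
V_a = V_low + 1424·LSB = 1.424 V; V_b = V_low + 1425·LSB = 1.425 V.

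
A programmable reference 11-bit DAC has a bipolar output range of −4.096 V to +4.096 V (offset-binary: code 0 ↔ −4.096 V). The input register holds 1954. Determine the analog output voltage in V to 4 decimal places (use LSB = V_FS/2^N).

3.7200 V

LSB = 8.192 V / 2^11 = 4.000 mV.
V_out = (−4.096) + 1954 × 0.004 V = 3.72 V.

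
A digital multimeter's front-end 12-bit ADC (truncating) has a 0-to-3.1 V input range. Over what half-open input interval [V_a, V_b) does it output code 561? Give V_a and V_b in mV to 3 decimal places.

LSB = 3.1/2^12 = 0.757 mV.
V_a = V_low + 561·LSB = 0.424585 V; V_b = V_low + 562·LSB = 0.425342 V.

[424.585 mV, 425.342 mV)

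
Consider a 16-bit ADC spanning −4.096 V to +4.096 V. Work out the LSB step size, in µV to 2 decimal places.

125.00 µV

Full-scale span = 8.192 V.
LSB = 8.192 / 2^16 = 8.192 / 65536 = 0.000125 V = 125.00 µV.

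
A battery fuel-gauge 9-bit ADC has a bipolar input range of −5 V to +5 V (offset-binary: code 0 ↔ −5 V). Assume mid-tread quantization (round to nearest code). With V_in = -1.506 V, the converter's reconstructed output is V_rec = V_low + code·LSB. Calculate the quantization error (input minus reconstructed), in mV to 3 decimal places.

Step size: 10 V ÷ 2^9 = 19.531 mV.
(V_in − V_low)/LSB = (-1.506 − (−5))/0.0195312 = 178.8928 → code 179 (round).
Reconstructed: -1.5039062 V.
Error = -1.506 − (−1.5039062) = -0.00209375 V = -2.094 mV.

-2.094 mV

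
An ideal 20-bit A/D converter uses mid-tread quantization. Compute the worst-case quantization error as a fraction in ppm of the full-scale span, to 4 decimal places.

0.4768 ppm

Rounding → worst-case error = ½ LSB = V_FS/2^21, so 1e+06/2097152 = 0.476837 ppm of full scale.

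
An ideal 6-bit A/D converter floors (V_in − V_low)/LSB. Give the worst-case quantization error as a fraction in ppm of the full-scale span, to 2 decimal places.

Truncating → worst-case error = 1 LSB = V_FS/2^6, so 1e+06/64 = 15625 ppm of full scale.

15625.00 ppm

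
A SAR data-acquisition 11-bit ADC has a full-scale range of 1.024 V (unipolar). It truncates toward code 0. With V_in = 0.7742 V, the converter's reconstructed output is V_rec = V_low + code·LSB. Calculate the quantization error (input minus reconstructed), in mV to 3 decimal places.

LSB = 1.024/2^11 = 0.500 mV.
(V_in − V_low)/LSB = (0.7742 − 0)/0.0005 = 1548.4000 → code 1548 (floor).
Code 1548 maps back to 0 + 1548×0.0005 V = 0.774 V.
Difference: 0.0002 V → 0.200 mV.

0.200 mV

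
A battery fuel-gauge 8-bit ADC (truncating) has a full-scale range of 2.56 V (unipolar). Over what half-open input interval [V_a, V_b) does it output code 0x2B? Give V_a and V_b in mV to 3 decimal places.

LSB = 2.56/2^8 = 10.000 mV.
Code 0x2B = 43 decimal.
V_a = V_low + 43·LSB = 0.43 V; V_b = V_low + 44·LSB = 0.44 V.

[430.000 mV, 440.000 mV)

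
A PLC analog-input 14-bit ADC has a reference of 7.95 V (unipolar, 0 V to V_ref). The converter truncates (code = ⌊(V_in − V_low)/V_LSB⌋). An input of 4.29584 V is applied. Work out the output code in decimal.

LSB = 7.95 V / 16384 = 485.23 µV.
(V_in − V_low)/LSB = (4.29584 − 0) / 0.000485229 = 8853.213.
⌊·⌋(8853.213) = 8853.

code 8853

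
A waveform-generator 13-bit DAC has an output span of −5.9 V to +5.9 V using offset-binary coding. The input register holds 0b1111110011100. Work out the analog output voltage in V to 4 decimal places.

LSB = 11.8 V / 2^13 = 1.440 mV.
Code 0b1111110011100 = 8092 decimal.
V_out = (−5.9) + 8092 × 0.00144043 V = 5.75596 V.

5.7560 V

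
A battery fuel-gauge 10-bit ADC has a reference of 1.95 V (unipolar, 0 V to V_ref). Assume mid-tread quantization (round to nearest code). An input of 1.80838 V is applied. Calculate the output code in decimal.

code 950

With 1024 levels over 1.95 V, one step is 1.904 mV.
Input sits at 949.631 steps above V_low.
So the output code is 950.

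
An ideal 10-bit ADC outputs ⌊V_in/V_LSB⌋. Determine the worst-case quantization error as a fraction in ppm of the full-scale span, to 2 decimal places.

976.56 ppm

Truncating → worst-case error = 1 LSB = V_FS/2^10, so 1e+06/1024 = 976.562 ppm of full scale.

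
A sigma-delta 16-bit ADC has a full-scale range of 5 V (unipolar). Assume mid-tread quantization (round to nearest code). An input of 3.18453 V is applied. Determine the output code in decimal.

code 41740

Full-scale span = 5 V; LSB = 5/2^16 = 76.29 µV.
(V_in − V_low)/LSB = (3.18453 − 0) / 7.62939e-05 = 41740.272.
round(41740.272) = 41740.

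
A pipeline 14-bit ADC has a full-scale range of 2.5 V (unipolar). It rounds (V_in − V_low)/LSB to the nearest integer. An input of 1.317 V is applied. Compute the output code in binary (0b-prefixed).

With 16384 levels over 2.5 V, one step is 152.59 µV.
(V_in − V_low)/LSB = (1.317 − 0) / 0.000152588 = 8631.091.
Round → code 8631.
In binary (0b-prefixed): 0b10000110110111.

code 0b10000110110111 (decimal 8631)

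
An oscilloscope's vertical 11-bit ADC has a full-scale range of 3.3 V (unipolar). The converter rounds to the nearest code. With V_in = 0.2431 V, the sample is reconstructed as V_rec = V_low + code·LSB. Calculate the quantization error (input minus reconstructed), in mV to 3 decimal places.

Step size: 3.3 V ÷ 2^11 = 1.611 mV.
(0.2431 − 0)/0.00161133 = 150.8693; round gives code 151.
Code 151 maps back to 0 + 151×0.00161133 V = 0.24331055 V.
Error = 0.2431 − 0.24331055 = -0.000210547 V = -0.211 mV.

-0.211 mV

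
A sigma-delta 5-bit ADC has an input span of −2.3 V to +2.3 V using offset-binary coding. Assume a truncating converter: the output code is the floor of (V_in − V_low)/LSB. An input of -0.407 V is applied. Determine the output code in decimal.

LSB = 4.6 V / 32 = 143.750 mV.
(V_in − V_low)/LSB = (-0.407 − (−2.3)) / 0.14375 = 13.169.
Floor → code 13.

code 13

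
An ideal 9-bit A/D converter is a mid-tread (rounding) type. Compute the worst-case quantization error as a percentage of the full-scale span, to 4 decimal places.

0.0977 %

Rounding → worst-case error = ½ LSB = V_FS/2^10, so 100/1024 = 0.0976562 % of full scale.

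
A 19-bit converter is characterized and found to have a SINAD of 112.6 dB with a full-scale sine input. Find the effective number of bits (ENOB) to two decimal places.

18.41 bits

ENOB = (SINAD − 1.76) / 6.02 = (112.6 − 1.76)/6.02 = 18.412.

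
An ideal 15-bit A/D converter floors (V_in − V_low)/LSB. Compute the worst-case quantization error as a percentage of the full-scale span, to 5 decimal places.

Truncating → worst-case error = 1 LSB = V_FS/2^15, so 100/32768 = 0.00305176 % of full scale.

0.00305 %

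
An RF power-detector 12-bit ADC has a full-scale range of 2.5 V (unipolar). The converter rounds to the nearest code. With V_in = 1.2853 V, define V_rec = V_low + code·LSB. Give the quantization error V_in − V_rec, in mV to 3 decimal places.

One LSB is 2.5 V / 4096 = 0.610 mV.
(V_in − V_low)/LSB = (1.2853 − 0)/0.000610352 = 2105.8355 → code 2106 (round).
V_rec = 0 + 2106·0.000610352 = 1.2854004 V.
Difference: -0.000100391 V → -0.100 mV.

-0.100 mV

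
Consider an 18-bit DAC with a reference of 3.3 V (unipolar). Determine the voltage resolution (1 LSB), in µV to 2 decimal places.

Full-scale span = 3.3 V.
LSB = 3.3 / 2^18 = 3.3 / 262144 = 1.25885e-05 V = 12.59 µV.

12.59 µV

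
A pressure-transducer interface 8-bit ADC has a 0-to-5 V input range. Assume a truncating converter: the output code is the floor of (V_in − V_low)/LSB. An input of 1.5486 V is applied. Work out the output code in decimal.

Full-scale span = 5 V; LSB = 5/2^8 = 19.531 mV.
(V_in − V_low)/LSB = (1.5486 − 0) / 0.0195312 = 79.288.
So the output code is 79.

code 79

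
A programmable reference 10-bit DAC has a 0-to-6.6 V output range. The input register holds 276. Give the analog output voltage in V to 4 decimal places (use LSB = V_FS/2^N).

LSB = 6.6 V / 2^10 = 6.445 mV.
V_out = 0 + 276 × 0.00644531 V = 1.77891 V.

1.7789 V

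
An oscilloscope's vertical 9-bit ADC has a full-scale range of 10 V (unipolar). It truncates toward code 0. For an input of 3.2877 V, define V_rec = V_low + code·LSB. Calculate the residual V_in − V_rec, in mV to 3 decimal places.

LSB = 10/2^9 = 19.531 mV.
Scaled input = 168.3302 LSBs, so code = 168.
Code 168 maps back to 0 + 168×0.0195312 V = 3.28125 V.
Difference: 0.00645 V → 6.450 mV.

6.450 mV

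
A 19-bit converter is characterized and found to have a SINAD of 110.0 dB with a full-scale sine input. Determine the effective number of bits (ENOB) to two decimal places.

ENOB = (SINAD − 1.76) / 6.02 = (110.0 − 1.76)/6.02 = 17.980.

17.98 bits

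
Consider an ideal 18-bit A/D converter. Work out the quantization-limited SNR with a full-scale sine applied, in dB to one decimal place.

SNR ≈ 6.02·N + 1.76 dB = 6.02·18 + 1.76 = 110.12 dB.

110.1 dB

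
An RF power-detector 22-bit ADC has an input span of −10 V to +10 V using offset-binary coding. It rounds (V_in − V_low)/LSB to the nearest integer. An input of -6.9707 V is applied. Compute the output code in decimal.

With 4194304 levels over 20 V, one step is 4.77 µV.
(-6.9707 − (−10)) / 4.76837e-06 = 635290.255 LSBs.
So the output code is 635290.

code 635290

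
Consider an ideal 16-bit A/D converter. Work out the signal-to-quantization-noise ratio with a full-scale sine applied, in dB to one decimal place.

98.1 dB

SNR ≈ 6.02·N + 1.76 dB = 6.02·16 + 1.76 = 98.08 dB.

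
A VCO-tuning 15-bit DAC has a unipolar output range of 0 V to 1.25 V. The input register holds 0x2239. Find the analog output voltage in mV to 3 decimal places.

334.206 mV

LSB = 1.25 V / 2^15 = 38.15 µV.
Code 0x2239 = 8761 decimal.
V_out = 0 + 8761 × 3.8147e-05 V = 0.334206 V.
= 334.206 mV.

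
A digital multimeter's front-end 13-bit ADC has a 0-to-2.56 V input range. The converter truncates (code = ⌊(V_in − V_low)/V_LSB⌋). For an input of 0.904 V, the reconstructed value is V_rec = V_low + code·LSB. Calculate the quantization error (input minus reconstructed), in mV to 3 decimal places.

LSB = 2.56/2^13 = 312.50 µV.
(V_in − V_low)/LSB = (0.904 − 0)/0.0003125 = 2892.8000 → code 2892 (floor).
Code 2892 maps back to 0 + 2892×0.0003125 V = 0.90375 V.
Difference: 0.00025 V → 0.250 mV.

0.250 mV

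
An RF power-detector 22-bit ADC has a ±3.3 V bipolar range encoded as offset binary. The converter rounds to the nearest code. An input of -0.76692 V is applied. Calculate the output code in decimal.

code 1609774

LSB = 6.6 V / 4194304 = 1.57 µV.
Input sits at 1609773.875 steps above V_low.
So the output code is 1609774.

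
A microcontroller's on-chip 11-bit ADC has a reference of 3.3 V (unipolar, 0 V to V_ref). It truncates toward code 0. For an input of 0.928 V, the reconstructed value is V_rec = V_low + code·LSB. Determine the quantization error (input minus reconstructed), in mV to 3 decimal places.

LSB = 3.3/2^11 = 1.611 mV.
(0.928 − 0)/0.00161133 = 575.9224; ⌊·⌋ gives code 575.
Reconstructed: 0.92651367 V.
V_in − V_rec = 0.00148633 V = 1.486 mV.

1.486 mV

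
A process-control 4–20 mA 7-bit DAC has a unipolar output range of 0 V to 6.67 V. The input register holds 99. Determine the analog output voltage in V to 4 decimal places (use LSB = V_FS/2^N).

5.1588 V

LSB = 6.67 V / 2^7 = 52.109 mV.
V_out = 0 + 99 × 0.0521094 V = 5.15883 V.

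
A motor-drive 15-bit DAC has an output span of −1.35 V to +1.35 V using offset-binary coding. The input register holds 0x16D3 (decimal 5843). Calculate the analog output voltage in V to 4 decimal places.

LSB = 2.7 V / 2^15 = 82.40 µV.
Code 0x16D3 = 5843 decimal.
V_out = (−1.35) + 5843 × 8.23975e-05 V = -0.868552 V.

-0.8686 V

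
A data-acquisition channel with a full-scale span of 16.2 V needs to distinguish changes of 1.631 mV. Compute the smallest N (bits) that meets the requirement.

Number of steps required ≥ 16.2 V / 1.631 mV = 9932.56.
Need 2^N ≥ 9932.56; 2^13 = 8192, 2^14 = 16384.
Minimum N = 14.

14 bits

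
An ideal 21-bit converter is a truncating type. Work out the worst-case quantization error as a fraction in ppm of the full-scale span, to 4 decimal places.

Truncating → worst-case error = 1 LSB = V_FS/2^21, so 1e+06/2097152 = 0.476837 ppm of full scale.

0.4768 ppm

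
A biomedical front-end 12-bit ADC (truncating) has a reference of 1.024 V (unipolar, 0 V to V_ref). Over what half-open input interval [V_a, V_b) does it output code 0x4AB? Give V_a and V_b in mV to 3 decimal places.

[298.750 mV, 299.000 mV)

LSB = 1.024/2^12 = 250.00 µV.
Code 0x4AB = 1195 decimal.
V_a = V_low + 1195·LSB = 0.29875 V; V_b = V_low + 1196·LSB = 0.299 V.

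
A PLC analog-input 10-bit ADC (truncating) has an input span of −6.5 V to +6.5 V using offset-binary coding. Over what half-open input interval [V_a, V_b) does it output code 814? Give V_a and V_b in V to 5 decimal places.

LSB = 13/2^10 = 12.695 mV.
V_a = V_low + 814·LSB = 3.83398 V; V_b = V_low + 815·LSB = 3.84668 V.

[3.83398 V, 3.84668 V)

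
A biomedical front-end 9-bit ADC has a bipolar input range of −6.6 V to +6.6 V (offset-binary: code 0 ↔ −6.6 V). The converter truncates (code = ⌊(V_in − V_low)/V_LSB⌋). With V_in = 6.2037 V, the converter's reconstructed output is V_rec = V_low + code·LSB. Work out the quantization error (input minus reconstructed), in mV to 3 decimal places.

16.200 mV

One LSB is 13.2 V / 512 = 25.781 mV.
(6.2037 − (−6.6))/0.0257812 = 496.6284; ⌊·⌋ gives code 496.
Code 496 maps back to (−6.6) + 496×0.0257812 V = 6.1875 V.
Difference: 0.0162 V → 16.200 mV.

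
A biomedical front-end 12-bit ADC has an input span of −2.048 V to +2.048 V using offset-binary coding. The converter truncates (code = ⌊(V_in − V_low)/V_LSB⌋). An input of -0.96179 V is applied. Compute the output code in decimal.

code 1086

With 4096 levels over 4.096 V, one step is 1.000 mV.
Input sits at 1086.210 steps above V_low.
⌊·⌋(1086.210) = 1086.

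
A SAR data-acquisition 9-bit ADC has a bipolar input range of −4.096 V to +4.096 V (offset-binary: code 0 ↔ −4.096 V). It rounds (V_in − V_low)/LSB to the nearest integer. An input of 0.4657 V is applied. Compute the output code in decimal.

code 285

With 512 levels over 8.192 V, one step is 16.000 mV.
(0.4657 − (−4.096)) / 0.016 = 285.106 LSBs.
round(285.106) = 285.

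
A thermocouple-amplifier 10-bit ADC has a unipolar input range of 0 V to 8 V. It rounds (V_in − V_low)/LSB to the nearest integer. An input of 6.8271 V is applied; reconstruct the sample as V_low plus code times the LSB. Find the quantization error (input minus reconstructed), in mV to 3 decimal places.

Step size: 8 V ÷ 2^10 = 7.812 mV.
Scaled input = 873.8688 LSBs, so code = 874.
V_rec = 0 + 874·0.0078125 = 6.828125 V.
V_in − V_rec = -0.001025 V = -1.025 mV.

-1.025 mV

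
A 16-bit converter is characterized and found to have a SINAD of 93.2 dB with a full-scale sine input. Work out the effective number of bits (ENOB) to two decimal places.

15.19 bits

ENOB = (SINAD − 1.76) / 6.02 = (93.2 − 1.76)/6.02 = 15.189.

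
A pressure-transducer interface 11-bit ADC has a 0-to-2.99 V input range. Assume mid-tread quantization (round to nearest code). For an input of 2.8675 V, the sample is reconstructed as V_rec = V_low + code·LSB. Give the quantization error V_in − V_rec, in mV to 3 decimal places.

LSB = 2.99/2^11 = 1.460 mV.
(2.8675 − 0)/0.00145996 = 1964.0936; round gives code 1964.
Code 1964 maps back to 0 + 1964×0.00145996 V = 2.8673633 V.
V_in − V_rec = 0.000136719 V = 0.137 mV.

0.137 mV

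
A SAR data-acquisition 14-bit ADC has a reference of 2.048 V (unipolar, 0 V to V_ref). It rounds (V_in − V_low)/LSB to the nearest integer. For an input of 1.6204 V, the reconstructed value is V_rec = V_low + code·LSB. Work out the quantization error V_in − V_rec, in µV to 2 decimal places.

25.00 µV

One LSB is 2.048 V / 16384 = 125.00 µV.
(V_in − V_low)/LSB = (1.6204 − 0)/0.000125 = 12963.2000 → code 12963 (round).
Reconstructed: 1.620375 V.
Error = 1.6204 − 1.620375 = 2.5e-05 V = 25.00 µV.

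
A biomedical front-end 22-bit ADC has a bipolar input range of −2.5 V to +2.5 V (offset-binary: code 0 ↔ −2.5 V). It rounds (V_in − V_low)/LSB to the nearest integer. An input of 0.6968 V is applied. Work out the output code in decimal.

Full-scale span = 5 V; LSB = 5/2^22 = 1.19 µV.
(V_in − V_low)/LSB = (0.6968 − (−2.5)) / 1.19209e-06 = 2681670.205.
So the output code is 2681670.

code 2681670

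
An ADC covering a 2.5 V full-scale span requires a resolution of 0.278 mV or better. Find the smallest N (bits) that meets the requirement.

Number of steps required ≥ 2.5 V / 0.278 mV = 8992.81.
Need 2^N ≥ 8992.81; 2^13 = 8192, 2^14 = 16384.
Minimum N = 14.

14 bits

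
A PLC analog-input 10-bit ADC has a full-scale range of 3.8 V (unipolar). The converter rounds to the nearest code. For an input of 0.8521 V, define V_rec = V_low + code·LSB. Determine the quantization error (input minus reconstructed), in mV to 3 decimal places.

-1.416 mV

Step size: 3.8 V ÷ 2^10 = 3.711 mV.
(0.8521 − 0)/0.00371094 = 229.6185; round gives code 230.
Code 230 maps back to 0 + 230×0.00371094 V = 0.85351562 V.
V_in − V_rec = -0.00141562 V = -1.416 mV.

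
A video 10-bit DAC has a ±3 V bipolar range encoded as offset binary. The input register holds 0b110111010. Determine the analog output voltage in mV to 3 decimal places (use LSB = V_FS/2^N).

LSB = 6 V / 2^10 = 5.859 mV.
Code 0b110111010 = 442 decimal.
V_out = (−3) + 442 × 0.00585938 V = -0.410156 V.
= -410.156 mV.

-410.156 mV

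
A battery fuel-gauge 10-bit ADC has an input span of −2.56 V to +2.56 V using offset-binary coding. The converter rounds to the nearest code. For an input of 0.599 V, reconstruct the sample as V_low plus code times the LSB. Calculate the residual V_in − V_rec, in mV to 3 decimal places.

LSB = 5.12/2^10 = 5.000 mV.
(0.599 − (−2.56))/0.005 = 631.8000; round gives code 632.
Code 632 maps back to (−2.56) + 632×0.005 V = 0.6 V.
Difference: -0.001 V → -1.000 mV.

-1.000 mV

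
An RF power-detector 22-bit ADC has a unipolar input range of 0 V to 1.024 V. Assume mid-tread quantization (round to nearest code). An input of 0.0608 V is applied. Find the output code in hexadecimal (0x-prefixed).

LSB = 1.024 V / 4194304 = 0.24 µV.
Input sits at 249036.800 steps above V_low.
Round → code 249037.
In hexadecimal (0x-prefixed): 0x3CCCD.

code 0x3CCCD (decimal 249037)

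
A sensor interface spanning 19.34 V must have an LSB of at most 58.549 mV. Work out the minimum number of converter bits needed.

9 bits

Number of steps required ≥ 19.34 V / 58.549 mV = 330.32.
Need 2^N ≥ 330.32; 2^8 = 256, 2^9 = 512.
Minimum N = 9.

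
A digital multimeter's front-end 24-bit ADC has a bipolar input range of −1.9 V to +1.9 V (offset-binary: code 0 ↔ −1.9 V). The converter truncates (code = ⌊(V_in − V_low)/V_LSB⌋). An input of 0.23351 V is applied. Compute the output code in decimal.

code 9419567

Full-scale span = 3.8 V; LSB = 3.8/2^24 = 0.23 µV.
(V_in − V_low)/LSB = (0.23351 − (−1.9)) / 2.26498e-07 = 9419567.923.
⌊·⌋(9419567.923) = 9419567.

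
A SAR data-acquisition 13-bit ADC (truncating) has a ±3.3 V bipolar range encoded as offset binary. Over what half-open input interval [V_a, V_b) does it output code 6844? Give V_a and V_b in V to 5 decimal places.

LSB = 6.6/2^13 = 0.806 mV.
V_a = V_low + 6844·LSB = 2.21396 V; V_b = V_low + 6845·LSB = 2.21477 V.

[2.21396 V, 2.21477 V)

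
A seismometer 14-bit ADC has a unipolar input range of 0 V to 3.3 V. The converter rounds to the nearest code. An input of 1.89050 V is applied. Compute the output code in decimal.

code 9386

LSB = 3.3 V / 16384 = 201.42 µV.
(V_in − V_low)/LSB = (1.89050 − 0) / 0.000201416 = 9386.046.
So the output code is 9386.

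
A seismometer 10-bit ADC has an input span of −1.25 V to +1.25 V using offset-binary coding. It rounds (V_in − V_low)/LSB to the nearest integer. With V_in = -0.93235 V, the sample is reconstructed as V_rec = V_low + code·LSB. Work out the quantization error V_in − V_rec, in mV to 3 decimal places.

Step size: 2.5 V ÷ 2^10 = 2.441 mV.
(V_in − V_low)/LSB = (-0.93235 − (−1.25))/0.00244141 = 130.1094 → code 130 (round).
Code 130 maps back to (−1.25) + 130×0.00244141 V = -0.93261719 V.
Difference: 0.000267188 V → 0.267 mV.

0.267 mV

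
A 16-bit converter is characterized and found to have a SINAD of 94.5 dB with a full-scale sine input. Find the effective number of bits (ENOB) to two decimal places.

ENOB = (SINAD − 1.76) / 6.02 = (94.5 − 1.76)/6.02 = 15.405.

15.41 bits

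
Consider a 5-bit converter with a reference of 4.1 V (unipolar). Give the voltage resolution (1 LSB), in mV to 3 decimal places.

Full-scale span = 4.1 V.
LSB = 4.1 / 2^5 = 4.1 / 32 = 0.128125 V = 128.125 mV.

128.125 mV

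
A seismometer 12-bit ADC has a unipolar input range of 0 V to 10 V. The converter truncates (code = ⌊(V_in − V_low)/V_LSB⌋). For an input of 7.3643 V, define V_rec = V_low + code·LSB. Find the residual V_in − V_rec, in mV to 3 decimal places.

LSB = 10/2^12 = 2.441 mV.
Scaled input = 3016.4173 LSBs, so code = 3016.
Reconstructed: 7.3632812 V.
V_in − V_rec = 0.00101875 V = 1.019 mV.

1.019 mV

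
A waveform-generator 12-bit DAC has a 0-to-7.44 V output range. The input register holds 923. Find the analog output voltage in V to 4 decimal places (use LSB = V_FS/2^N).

LSB = 7.44 V / 2^12 = 1.816 mV.
V_out = 0 + 923 × 0.00181641 V = 1.67654 V.

1.6765 V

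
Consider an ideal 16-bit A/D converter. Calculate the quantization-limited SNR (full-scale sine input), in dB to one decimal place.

SNR ≈ 6.02·N + 1.76 dB = 6.02·16 + 1.76 = 98.08 dB.

98.1 dB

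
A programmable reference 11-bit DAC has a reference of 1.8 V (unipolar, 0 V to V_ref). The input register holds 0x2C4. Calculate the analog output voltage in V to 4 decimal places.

LSB = 1.8 V / 2^11 = 0.879 mV.
Code 0x2C4 = 708 decimal.
V_out = 0 + 708 × 0.000878906 V = 0.622266 V.

0.6223 V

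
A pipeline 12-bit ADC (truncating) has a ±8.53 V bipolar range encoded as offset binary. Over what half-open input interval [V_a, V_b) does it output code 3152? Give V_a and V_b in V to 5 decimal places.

[4.59820 V, 4.60237 V)

LSB = 17.06/2^12 = 4.165 mV.
V_a = V_low + 3152·LSB = 4.5982 V; V_b = V_low + 3153·LSB = 4.60237 V.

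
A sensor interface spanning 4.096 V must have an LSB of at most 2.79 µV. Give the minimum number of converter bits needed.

Number of steps required ≥ 4.096 V / 2.79 µV = 1468100.36.
Need 2^N ≥ 1468100.36; 2^20 = 1048576, 2^21 = 2097152.
Minimum N = 21.

21 bits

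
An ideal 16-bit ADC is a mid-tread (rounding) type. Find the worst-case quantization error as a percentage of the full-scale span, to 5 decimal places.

0.00076 %

Rounding → worst-case error = ½ LSB = V_FS/2^17, so 100/131072 = 0.000762939 % of full scale.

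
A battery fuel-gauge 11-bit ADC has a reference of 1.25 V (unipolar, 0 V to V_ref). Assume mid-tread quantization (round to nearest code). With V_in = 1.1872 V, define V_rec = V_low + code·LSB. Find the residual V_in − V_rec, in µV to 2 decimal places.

66.21 µV

Step size: 1.25 V ÷ 2^11 = 0.610 mV.
Scaled input = 1945.1085 LSBs, so code = 1945.
Code 1945 maps back to 0 + 1945×0.000610352 V = 1.1871338 V.
Error = 1.1872 − 1.1871338 = 6.62109e-05 V = 66.21 µV.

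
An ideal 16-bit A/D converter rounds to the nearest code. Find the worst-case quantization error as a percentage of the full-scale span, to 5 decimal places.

Rounding → worst-case error = ½ LSB = V_FS/2^17, so 100/131072 = 0.000762939 % of full scale.

0.00076 %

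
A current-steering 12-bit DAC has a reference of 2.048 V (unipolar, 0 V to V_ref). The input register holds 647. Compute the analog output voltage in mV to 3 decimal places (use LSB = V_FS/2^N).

LSB = 2.048 V / 2^12 = 0.500 mV.
V_out = 0 + 647 × 0.0005 V = 0.3235 V.
= 323.500 mV.

323.500 mV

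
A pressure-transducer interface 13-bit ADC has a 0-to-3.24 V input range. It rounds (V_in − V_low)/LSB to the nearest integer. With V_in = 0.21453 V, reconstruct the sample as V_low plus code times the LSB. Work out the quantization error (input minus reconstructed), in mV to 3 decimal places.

LSB = 3.24/2^13 = 395.51 µV.
(V_in − V_low)/LSB = (0.21453 − 0)/0.000395508 = 542.4166 → code 542 (round).
V_rec = 0 + 542·0.000395508 = 0.21436523 V.
V_in − V_rec = 0.000164766 V = 0.165 mV.

0.165 mV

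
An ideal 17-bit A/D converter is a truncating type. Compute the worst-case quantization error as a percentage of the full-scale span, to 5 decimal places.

0.00076 %

Truncating → worst-case error = 1 LSB = V_FS/2^17, so 100/131072 = 0.000762939 % of full scale.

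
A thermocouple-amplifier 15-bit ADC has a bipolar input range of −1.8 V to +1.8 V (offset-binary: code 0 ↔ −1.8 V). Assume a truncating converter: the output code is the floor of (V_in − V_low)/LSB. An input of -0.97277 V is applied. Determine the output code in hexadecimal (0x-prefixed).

code 0x1D69 (decimal 7529)

Full-scale span = 3.6 V; LSB = 3.6/2^15 = 109.86 µV.
(V_in − V_low)/LSB = (-0.97277 − (−1.8)) / 0.000109863 = 7529.631.
⌊·⌋(7529.631) = 7529.
In hexadecimal (0x-prefixed): 0x1D69.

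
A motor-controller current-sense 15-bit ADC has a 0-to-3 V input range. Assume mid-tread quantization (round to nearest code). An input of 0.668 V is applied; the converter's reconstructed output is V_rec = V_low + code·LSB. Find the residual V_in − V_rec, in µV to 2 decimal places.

31.25 µV

Step size: 3 V ÷ 2^15 = 91.55 µV.
(V_in − V_low)/LSB = (0.668 − 0)/9.15527e-05 = 7296.3413 → code 7296 (round).
Reconstructed: 0.66796875 V.
V_in − V_rec = 3.125e-05 V = 31.25 µV.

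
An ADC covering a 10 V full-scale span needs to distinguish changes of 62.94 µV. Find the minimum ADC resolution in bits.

Number of steps required ≥ 10 V / 62.94 µV = 158881.47.
Need 2^N ≥ 158881.47; 2^17 = 131072, 2^18 = 262144.
Minimum N = 18.

18 bits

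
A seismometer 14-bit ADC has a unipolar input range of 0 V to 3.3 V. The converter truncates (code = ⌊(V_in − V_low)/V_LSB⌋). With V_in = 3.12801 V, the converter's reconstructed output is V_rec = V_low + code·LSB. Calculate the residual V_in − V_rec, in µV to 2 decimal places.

19.28 µV

One LSB is 3.3 V / 16384 = 201.42 µV.
Scaled input = 15530.0957 LSBs, so code = 15530.
Reconstructed: 3.1279907 V.
Error = 3.12801 − 3.1279907 = 1.92773e-05 V = 19.28 µV.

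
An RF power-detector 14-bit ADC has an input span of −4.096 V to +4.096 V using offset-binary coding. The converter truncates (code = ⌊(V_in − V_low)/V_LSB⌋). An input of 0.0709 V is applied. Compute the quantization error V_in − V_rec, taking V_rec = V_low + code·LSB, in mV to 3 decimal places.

LSB = 8.192/2^14 = 0.500 mV.
(0.0709 − (−4.096))/0.0005 = 8333.8000; ⌊·⌋ gives code 8333.
Reconstructed: 0.0705 V.
Error = 0.0709 − 0.0705 = 0.0004 V = 0.400 mV.

0.400 mV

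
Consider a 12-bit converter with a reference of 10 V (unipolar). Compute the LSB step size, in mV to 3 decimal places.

2.441 mV

Full-scale span = 10 V.
LSB = 10 / 2^12 = 10 / 4096 = 0.00244141 V = 2.441 mV.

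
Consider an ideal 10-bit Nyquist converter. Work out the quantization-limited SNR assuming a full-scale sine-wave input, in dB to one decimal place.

62.0 dB

SNR ≈ 6.02·N + 1.76 dB = 6.02·10 + 1.76 = 61.96 dB.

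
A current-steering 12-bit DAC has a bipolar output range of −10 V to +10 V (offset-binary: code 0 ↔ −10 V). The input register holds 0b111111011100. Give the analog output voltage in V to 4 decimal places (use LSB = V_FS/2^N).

9.8242 V

LSB = 20 V / 2^12 = 4.883 mV.
Code 0b111111011100 = 4060 decimal.
V_out = (−10) + 4060 × 0.00488281 V = 9.82422 V.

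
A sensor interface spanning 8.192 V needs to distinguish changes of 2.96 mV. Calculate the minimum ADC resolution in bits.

12 bits

Number of steps required ≥ 8.192 V / 2.96 mV = 2767.57.
Need 2^N ≥ 2767.57; 2^11 = 2048, 2^12 = 4096.
Minimum N = 12.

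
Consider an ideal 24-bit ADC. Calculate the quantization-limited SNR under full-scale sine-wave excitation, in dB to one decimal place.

SNR ≈ 6.02·N + 1.76 dB = 6.02·24 + 1.76 = 146.24 dB.

146.2 dB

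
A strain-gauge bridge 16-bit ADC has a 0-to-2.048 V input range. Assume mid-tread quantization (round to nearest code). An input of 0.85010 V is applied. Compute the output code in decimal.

LSB = 2.048 V / 65536 = 31.25 µV.
(V_in − V_low)/LSB = (0.85010 − 0) / 3.125e-05 = 27203.200.
Round → code 27203.

code 27203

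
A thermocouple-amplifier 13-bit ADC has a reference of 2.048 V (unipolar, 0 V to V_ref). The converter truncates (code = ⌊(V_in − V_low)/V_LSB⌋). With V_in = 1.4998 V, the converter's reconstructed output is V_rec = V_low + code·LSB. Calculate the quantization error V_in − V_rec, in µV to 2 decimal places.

One LSB is 2.048 V / 8192 = 250.00 µV.
(V_in − V_low)/LSB = (1.4998 − 0)/0.00025 = 5999.2000 → code 5999 (floor).
Reconstructed: 1.49975 V.
V_in − V_rec = 5e-05 V = 50.00 µV.

50.00 µV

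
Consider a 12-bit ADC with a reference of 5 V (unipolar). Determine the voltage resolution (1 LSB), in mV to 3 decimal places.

Full-scale span = 5 V.
LSB = 5 / 2^12 = 5 / 4096 = 0.0012207 V = 1.221 mV.

1.221 mV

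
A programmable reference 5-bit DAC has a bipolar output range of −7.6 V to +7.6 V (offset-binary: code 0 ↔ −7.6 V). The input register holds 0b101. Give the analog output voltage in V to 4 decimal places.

LSB = 15.2 V / 2^5 = 475.000 mV.
Code 0b101 = 5 decimal.
V_out = (−7.6) + 5 × 0.475 V = -5.225 V.

-5.2250 V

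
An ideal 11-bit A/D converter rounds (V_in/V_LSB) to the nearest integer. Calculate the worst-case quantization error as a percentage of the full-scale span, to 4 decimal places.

Rounding → worst-case error = ½ LSB = V_FS/2^12, so 100/4096 = 0.0244141 % of full scale.

0.0244 %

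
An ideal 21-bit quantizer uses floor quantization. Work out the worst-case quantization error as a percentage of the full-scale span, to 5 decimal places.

0.00005 %

Truncating → worst-case error = 1 LSB = V_FS/2^21, so 100/2097152 = 4.76837e-05 % of full scale.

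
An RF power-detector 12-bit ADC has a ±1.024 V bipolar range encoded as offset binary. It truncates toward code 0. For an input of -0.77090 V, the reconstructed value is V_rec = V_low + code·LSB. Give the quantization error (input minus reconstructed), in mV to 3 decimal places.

0.100 mV

Step size: 2.048 V ÷ 2^12 = 0.500 mV.
(V_in − V_low)/LSB = (-0.77090 − (−1.024))/0.0005 = 506.2000 → code 506 (floor).
Reconstructed: -0.771 V.
Error = -0.77090 − (−0.771) = 0.0001 V = 0.100 mV.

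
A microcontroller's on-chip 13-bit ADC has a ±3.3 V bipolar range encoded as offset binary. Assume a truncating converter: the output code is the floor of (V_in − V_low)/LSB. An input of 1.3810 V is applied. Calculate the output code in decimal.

With 8192 levels over 6.6 V, one step is 0.806 mV.
(1.3810 − (−3.3)) / 0.000805664 = 5810.114 LSBs.
So the output code is 5810.

code 5810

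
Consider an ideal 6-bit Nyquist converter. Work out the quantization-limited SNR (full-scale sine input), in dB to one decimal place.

SNR ≈ 6.02·N + 1.76 dB = 6.02·6 + 1.76 = 37.88 dB.

37.9 dB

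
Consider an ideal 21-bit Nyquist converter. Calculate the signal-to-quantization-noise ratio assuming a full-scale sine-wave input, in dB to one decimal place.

128.2 dB

SNR ≈ 6.02·N + 1.76 dB = 6.02·21 + 1.76 = 128.18 dB.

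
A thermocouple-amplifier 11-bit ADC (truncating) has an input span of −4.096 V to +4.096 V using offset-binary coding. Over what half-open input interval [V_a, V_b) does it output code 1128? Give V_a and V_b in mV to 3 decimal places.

LSB = 8.192/2^11 = 4.000 mV.
V_a = V_low + 1128·LSB = 0.416 V; V_b = V_low + 1129·LSB = 0.42 V.

[416.000 mV, 420.000 mV)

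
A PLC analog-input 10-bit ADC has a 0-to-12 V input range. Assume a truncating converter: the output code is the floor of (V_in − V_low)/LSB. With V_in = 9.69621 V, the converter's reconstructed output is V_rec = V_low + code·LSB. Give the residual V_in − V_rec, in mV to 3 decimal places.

LSB = 12/2^10 = 11.719 mV.
(9.69621 − 0)/0.0117188 = 827.4099; ⌊·⌋ gives code 827.
Code 827 maps back to 0 + 827×0.0117188 V = 9.6914062 V.
Error = 9.69621 − 9.6914062 = 0.00480375 V = 4.804 mV.

4.804 mV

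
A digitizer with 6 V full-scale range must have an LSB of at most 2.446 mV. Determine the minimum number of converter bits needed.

Number of steps required ≥ 6 V / 2.446 mV = 2452.98.
Need 2^N ≥ 2452.98; 2^11 = 2048, 2^12 = 4096.
Minimum N = 12.

12 bits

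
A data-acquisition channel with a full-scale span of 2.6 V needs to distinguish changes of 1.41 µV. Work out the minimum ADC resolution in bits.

Number of steps required ≥ 2.6 V / 1.41 µV = 1843971.63.
Need 2^N ≥ 1843971.63; 2^20 = 1048576, 2^21 = 2097152.
Minimum N = 21.

21 bits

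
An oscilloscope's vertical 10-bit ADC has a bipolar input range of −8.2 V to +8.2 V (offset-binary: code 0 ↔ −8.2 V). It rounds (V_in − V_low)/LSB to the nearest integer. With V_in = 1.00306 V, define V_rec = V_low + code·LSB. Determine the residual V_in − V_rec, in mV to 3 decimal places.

-5.924 mV

One LSB is 16.4 V / 1024 = 16.016 mV.
Scaled input = 574.6301 LSBs, so code = 575.
Code 575 maps back to (−8.2) + 575×0.0160156 V = 1.0089844 V.
V_in − V_rec = -0.00592437 V = -5.924 mV.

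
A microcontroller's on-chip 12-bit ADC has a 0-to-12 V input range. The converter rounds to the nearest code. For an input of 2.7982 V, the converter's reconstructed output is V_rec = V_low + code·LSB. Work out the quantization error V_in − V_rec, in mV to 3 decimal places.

0.348 mV

LSB = 12/2^12 = 2.930 mV.
(V_in − V_low)/LSB = (2.7982 − 0)/0.00292969 = 955.1189 → code 955 (round).
Code 955 maps back to 0 + 955×0.00292969 V = 2.7978516 V.
Error = 2.7982 − 2.7978516 = 0.000348438 V = 0.348 mV.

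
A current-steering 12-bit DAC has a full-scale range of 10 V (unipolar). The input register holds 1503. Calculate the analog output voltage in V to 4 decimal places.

3.6694 V

LSB = 10 V / 2^12 = 2.441 mV.
V_out = 0 + 1503 × 0.00244141 V = 3.66943 V.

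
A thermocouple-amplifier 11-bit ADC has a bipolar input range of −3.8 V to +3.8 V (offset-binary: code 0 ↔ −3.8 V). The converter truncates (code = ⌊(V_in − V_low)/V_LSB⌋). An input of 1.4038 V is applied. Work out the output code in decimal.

Full-scale span = 7.6 V; LSB = 7.6/2^11 = 3.711 mV.
(1.4038 − (−3.8)) / 0.00371094 = 1402.287 LSBs.
So the output code is 1402.

code 1402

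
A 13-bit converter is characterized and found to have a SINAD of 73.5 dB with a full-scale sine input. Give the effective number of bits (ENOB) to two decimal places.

ENOB = (SINAD − 1.76) / 6.02 = (73.5 − 1.76)/6.02 = 11.917.

11.92 bits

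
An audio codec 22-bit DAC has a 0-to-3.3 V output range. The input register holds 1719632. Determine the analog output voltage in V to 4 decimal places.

1.3530 V

LSB = 3.3 V / 2^22 = 0.79 µV.
V_out = 0 + 1719632 × 7.86781e-07 V = 1.35297 V.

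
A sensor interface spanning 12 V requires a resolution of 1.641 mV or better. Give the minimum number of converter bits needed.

13 bits

Number of steps required ≥ 12 V / 1.641 mV = 7312.61.
Need 2^N ≥ 7312.61; 2^12 = 4096, 2^13 = 8192.
Minimum N = 13.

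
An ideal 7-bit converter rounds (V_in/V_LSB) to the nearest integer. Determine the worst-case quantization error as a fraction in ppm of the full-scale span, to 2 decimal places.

Rounding → worst-case error = ½ LSB = V_FS/2^8, so 1e+06/256 = 3906.25 ppm of full scale.

3906.25 ppm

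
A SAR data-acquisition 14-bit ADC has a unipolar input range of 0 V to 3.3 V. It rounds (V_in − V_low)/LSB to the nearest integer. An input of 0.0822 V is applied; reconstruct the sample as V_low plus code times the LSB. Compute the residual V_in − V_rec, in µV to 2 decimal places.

22.27 µV

One LSB is 3.3 V / 16384 = 201.42 µV.
Scaled input = 408.1105 LSBs, so code = 408.
V_rec = 0 + 408·0.000201416 = 0.082177734 V.
Error = 0.0822 − 0.082177734 = 2.22656e-05 V = 22.27 µV.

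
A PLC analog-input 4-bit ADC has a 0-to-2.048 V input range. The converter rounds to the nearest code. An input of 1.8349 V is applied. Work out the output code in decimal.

code 14

LSB = 2.048 V / 16 = 128.000 mV.
(V_in − V_low)/LSB = (1.8349 − 0) / 0.128 = 14.335.
Round → code 14.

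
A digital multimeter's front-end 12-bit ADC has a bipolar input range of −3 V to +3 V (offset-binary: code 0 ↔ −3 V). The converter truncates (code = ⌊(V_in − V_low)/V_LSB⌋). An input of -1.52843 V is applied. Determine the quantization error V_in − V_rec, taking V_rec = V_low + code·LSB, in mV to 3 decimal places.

0.867 mV

One LSB is 6 V / 4096 = 1.465 mV.
(-1.52843 − (−3))/0.00146484 = 1004.5918; ⌊·⌋ gives code 1004.
Code 1004 maps back to (−3) + 1004×0.00146484 V = -1.5292969 V.
Difference: 0.000866875 V → 0.867 mV.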